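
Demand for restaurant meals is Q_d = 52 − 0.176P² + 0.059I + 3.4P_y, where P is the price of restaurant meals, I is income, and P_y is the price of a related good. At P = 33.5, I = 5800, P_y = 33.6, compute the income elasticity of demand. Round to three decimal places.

Q_d = 52 − 0.176(33.5)² + 0.059(5800) + 3.4(33.6) = 52 − 197.516 + 342.2 + 114.24 = 310.924.
∂Q_d/∂I = +0.059, so E_I = 0.059·(5800/310.924) ≈ 1.101.
E_I > 1: normal good (luxury).

1.101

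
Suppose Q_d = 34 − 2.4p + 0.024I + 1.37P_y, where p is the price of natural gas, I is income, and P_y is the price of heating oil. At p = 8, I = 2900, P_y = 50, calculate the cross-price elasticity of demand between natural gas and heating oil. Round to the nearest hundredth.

Evaluating quantity at (p, I, P_y) gives Q_d = 34 − 2.4(8) + 0.024(2900) + 1.37(50) = 34 − 19.2 + 69.6 + 68.5 = 152.9.
∂Q_d/∂P_y = +1.37, so E_xy = 1.37·(50/152.9) ≈ 0.45.
E_xy > 0: the goods are substitutes.

0.45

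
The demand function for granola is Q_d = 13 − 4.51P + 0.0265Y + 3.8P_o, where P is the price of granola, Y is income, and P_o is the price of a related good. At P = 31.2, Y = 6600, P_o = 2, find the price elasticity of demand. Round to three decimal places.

-2.568

First evaluate Q_d: 13 − 4.51(31.2) + 0.0265(6600) + 3.8(2) = 13 − 140.712 + 174.9 + 7.6 = 54.788.
∂Q_d/∂P = −4.51, so E_p = (−4.51)·(31.2/54.788) ≈ -2.568.
|E_p| > 1: demand is elastic.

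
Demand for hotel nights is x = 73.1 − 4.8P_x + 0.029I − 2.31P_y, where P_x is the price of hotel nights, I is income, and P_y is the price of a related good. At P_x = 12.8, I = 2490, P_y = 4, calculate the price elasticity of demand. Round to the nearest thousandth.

First evaluate x: 73.1 − 4.8(12.8) + 0.029(2490) − 2.31(4) = 73.1 − 61.44 + 72.21 − 9.24 = 74.63.
∂x/∂P_x = −4.8, so E_p = (−4.8)·(12.8/74.63) ≈ -0.823.
|E_p| < 1: demand is inelastic.

-0.823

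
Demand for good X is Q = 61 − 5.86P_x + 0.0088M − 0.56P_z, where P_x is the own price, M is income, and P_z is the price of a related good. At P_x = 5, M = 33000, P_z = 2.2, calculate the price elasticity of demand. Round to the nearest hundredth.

-0.09

At the given point, Q = 61 − 5.86(5) + 0.0088(33000) − 0.56(2.2) = 61 − 29.3 + 290.4 − 1.232 = 320.868.
∂Q/∂P_x = −5.86, so E_p = (−5.86)·(5/320.868) ≈ -0.09.
|E_p| < 1: demand is inelastic.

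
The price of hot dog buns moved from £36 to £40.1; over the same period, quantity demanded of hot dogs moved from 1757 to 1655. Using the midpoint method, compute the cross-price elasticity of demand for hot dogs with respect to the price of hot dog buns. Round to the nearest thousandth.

%ΔQ_x = (1655 − 1757)/[(1757+1655)/2] = -102/1706 ≈ -0.0598.
%ΔP_y = (40.1 − 36)/[(36+40.1)/2] ≈ 0.1078.
E_xy = -0.0598/0.1078 ≈ -0.555.
E_xy < 0, so hot dogs and hot dog buns are complements.

-0.555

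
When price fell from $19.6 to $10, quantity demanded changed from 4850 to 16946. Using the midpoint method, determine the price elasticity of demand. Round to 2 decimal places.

-1.71

%Δq = (16946 − 4850)/[(4850 + 16946)/2] = 12096/10898 ≈ 1.1099.
%ΔP = (10 − 19.6)/[(19.6 + 10)/2] = -9.6/14.8 ≈ -0.6486.
Arc elasticity E = %Δq/%ΔP ≈ 1.1099/-0.6486 ≈ -1.71.
|E| > 1: demand is elastic over this range.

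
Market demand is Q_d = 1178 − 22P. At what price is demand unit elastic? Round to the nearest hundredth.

For linear demand Q_d = a − bP, E = −bP/(a − bP). |E| = 1 ⇒ bP = a − bP ⇒ P = a/(2b).
P = 1178/(2·22) ≈ 26.77.

26.77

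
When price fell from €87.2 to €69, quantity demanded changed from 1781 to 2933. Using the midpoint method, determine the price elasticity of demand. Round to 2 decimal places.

-2.10

%ΔQ = (2933 − 1781)/[(1781 + 2933)/2] = 1152/2357 ≈ 0.4888.
%Δp = (69 − 87.2)/[(87.2 + 69)/2] = -18.2/78.1 ≈ -0.2330.
Arc elasticity E = %ΔQ/%Δp ≈ 0.4888/-0.2330 ≈ -2.10.
|E| > 1: demand is elastic over this range.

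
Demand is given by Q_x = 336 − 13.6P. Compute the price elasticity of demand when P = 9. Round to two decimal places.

At P = 9, Q_x = 213.6.
dQ_x/dP = −13.6.
Point elasticity E = (dQ_x/dP)·(P/Q_x) = -13.6 × 9/213.6 ≈ -0.57.
|E| < 1, so demand is inelastic at this price.

-0.57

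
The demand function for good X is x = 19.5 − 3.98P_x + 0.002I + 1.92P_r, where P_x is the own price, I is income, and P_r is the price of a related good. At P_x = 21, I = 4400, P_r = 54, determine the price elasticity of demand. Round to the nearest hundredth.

-1.73

First evaluate x: 19.5 − 3.98(21) + 0.002(4400) + 1.92(54) = 19.5 − 83.58 + 8.8 + 103.68 = 48.4.
∂x/∂P_x = −3.98, so E_p = (−3.98)·(21/48.4) ≈ -1.73.
|E_p| > 1: demand is elastic.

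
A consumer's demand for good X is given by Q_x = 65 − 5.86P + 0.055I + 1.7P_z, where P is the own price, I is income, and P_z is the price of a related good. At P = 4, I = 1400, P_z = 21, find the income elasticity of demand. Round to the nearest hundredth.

0.50

First evaluate Q_x: 65 − 5.86(4) + 0.055(1400) + 1.7(21) = 65 − 23.44 + 77 + 35.7 = 154.26.
∂Q_x/∂I = +0.055, so E_I = 0.055·(1400/154.26) ≈ 0.50.
E_I ∈ (0,1): normal good (necessity).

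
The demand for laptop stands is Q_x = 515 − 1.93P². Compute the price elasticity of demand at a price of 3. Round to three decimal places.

-0.070

At P = 3, Q_x = 497.63.
dQ_x/dP = −2·1.93·P = −11.58.
Point elasticity E = (dQ_x/dP)·(P/Q_x) = -11.58 × 3/497.63 ≈ -0.070.
|E| < 1, so demand is inelastic at this price.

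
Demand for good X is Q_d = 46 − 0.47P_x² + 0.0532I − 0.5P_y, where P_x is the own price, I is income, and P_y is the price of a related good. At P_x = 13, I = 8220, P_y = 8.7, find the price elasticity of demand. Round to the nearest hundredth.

-0.40

Evaluating quantity at (P_x, I, P_y) gives Q_d = 46 − 0.47(13)² + 0.0532(8220) − 0.5(8.7) = 46 − 79.43 + 437.304 − 4.35 = 399.524.
∂Q_d/∂P_x = −2·0.47·P_x = -12.22, so E_p = -12.22·(13/399.524) ≈ -0.40.
|E_p| < 1: demand is inelastic.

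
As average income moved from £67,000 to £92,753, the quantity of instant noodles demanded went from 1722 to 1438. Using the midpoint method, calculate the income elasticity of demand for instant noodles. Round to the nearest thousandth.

%ΔQ = (1438 − 1722)/[(1722+1438)/2] = -284/1580 ≈ -0.1797.
%ΔI = (92,753 − 67,000)/[(67,000+92,753)/2] = 25753/79876.5 ≈ 0.3224.
E_I = %ΔQ/%ΔI ≈ -0.558.
E_I < 0: inferior good.

-0.558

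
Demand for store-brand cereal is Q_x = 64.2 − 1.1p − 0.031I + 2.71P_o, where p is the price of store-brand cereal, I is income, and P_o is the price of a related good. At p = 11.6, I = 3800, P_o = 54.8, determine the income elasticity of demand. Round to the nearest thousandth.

Q_x = 64.2 − 1.1(11.6) − 0.031(3800) + 2.71(54.8) = 64.2 − 12.76 − 117.8 + 148.508 = 82.148.
∂Q_x/∂I = −0.031, so E_I = -0.031·(3800/82.148) ≈ -1.434.
E_I < 0: inferior good.

-1.434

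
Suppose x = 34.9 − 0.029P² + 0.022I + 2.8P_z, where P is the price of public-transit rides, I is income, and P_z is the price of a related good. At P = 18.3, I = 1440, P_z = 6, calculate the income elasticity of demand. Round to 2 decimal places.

Substituting, x = 34.9 − 0.029(18.3)² + 0.022(1440) + 2.8(6) = 34.9 − 9.7118 + 31.68 + 16.8 = 73.6682.
∂x/∂I = +0.022, so E_I = 0.022·(1440/73.6682) ≈ 0.43.
E_I ∈ (0,1): normal good (necessity).

0.43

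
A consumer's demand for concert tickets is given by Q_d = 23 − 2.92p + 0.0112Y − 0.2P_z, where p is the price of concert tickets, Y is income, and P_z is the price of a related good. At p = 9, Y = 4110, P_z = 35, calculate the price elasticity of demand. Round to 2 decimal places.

-0.74

Q_d = 23 − 2.92(9) + 0.0112(4110) − 0.2(35) = 23 − 26.28 + 46.032 − 7 = 35.752.
∂Q_d/∂p = −2.92, so E_p = (−2.92)·(9/35.752) ≈ -0.74.
|E_p| < 1: demand is inelastic.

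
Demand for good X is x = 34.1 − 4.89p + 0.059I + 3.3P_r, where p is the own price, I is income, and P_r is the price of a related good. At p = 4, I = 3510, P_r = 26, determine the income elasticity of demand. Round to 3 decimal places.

0.674

x = 34.1 − 4.89(4) + 0.059(3510) + 3.3(26) = 34.1 − 19.56 + 207.09 + 85.8 = 307.43.
∂x/∂I = +0.059, so E_I = 0.059·(3510/307.43) ≈ 0.674.
E_I ∈ (0,1): normal good (necessity).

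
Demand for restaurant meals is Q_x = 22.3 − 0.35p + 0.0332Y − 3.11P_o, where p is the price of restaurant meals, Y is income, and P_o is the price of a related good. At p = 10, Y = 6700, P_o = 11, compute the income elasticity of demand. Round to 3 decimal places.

Substituting, Q_x = 22.3 − 0.35(10) + 0.0332(6700) − 3.11(11) = 22.3 − 3.5 + 222.44 − 34.21 = 207.03.
∂Q_x/∂Y = +0.0332, so E_I = 0.0332·(6700/207.03) ≈ 1.074.
E_I > 1: normal good (luxury).

1.074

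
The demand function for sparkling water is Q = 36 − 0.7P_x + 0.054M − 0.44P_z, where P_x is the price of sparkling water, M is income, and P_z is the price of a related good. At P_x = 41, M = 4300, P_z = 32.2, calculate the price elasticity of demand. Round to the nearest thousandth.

-0.127

Evaluating quantity at (P_x, M, P_z) gives Q = 36 − 0.7(41) + 0.054(4300) − 0.44(32.2) = 36 − 28.7 + 232.2 − 14.168 = 225.332.
∂Q/∂P_x = −0.7, so E_p = (−0.7)·(41/225.332) ≈ -0.127.
|E_p| < 1: demand is inelastic.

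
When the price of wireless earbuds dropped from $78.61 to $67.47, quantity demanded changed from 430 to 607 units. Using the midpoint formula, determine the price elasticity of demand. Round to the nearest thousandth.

%Δq = (607 − 430)/[(430 + 607)/2] = 177/518.5 ≈ 0.3414.
%ΔP = (67.47 − 78.61)/[(78.61 + 67.47)/2] = -11.14/73.04 ≈ -0.1525.
Arc elasticity E = %Δq/%ΔP ≈ 0.3414/-0.1525 ≈ -2.238.
|E| > 1: demand is elastic over this range.

-2.238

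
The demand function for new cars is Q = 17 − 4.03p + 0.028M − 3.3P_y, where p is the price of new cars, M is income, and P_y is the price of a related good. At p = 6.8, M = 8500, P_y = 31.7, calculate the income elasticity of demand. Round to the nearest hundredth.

1.94

Q = 17 − 4.03(6.8) + 0.028(8500) − 3.3(31.7) = 17 − 27.404 + 238 − 104.61 = 122.986.
∂Q/∂M = +0.028, so E_I = 0.028·(8500/122.986) ≈ 1.94.
E_I > 1: normal good (luxury).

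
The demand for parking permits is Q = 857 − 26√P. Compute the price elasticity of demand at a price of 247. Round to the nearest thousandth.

-0.456

At P = 247, Q = 448.3779.
dQ/dP = −26/(2√P) = −26/(2·15.7162).
Point elasticity E = (dQ/dP)·(P/Q) = -0.8272 × 247/448.3779 ≈ -0.456.
|E| < 1, so demand is inelastic at this price.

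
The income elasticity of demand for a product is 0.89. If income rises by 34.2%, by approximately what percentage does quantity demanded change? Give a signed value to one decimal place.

30.4

%ΔQ ≈ E × %ΔI = (0.89) × (34.2%) ≈ 30.4%.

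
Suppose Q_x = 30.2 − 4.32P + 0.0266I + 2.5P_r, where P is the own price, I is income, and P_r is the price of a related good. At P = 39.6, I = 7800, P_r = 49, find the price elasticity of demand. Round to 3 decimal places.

First evaluate Q_x: 30.2 − 4.32(39.6) + 0.0266(7800) + 2.5(49) = 30.2 − 171.072 + 207.48 + 122.5 = 189.108.
∂Q_x/∂P = −4.32, so E_p = (−4.32)·(39.6/189.108) ≈ -0.905.
|E_p| < 1: demand is inelastic.

-0.905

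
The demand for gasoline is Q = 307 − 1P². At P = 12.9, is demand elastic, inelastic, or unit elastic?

elastic

At P = 12.9, Q = 140.59.
dQ/dP = −2·1·P = −25.8.
Point elasticity E = (dQ/dP)·(P/Q) = -25.8 × 12.9/140.59 ≈ -2.367.
|E| ≈ 2.367 > 1, so demand is elastic.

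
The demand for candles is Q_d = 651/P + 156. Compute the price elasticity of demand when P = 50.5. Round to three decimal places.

-0.076

At P = 50.5, Q_d = 168.8911.
dQ_d/dP = −651/P² = −0.2553.
Point elasticity E = (dQ_d/dP)·(P/Q_d) = -0.2553 × 50.5/168.8911 ≈ -0.076.
|E| < 1, so demand is inelastic at this price.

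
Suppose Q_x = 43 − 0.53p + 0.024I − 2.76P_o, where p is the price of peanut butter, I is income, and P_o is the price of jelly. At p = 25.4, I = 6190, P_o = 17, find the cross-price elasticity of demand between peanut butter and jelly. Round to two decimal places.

First evaluate Q_x: 43 − 0.53(25.4) + 0.024(6190) − 2.76(17) = 43 − 13.462 + 148.56 − 46.92 = 131.178.
∂Q_x/∂P_o = −2.76, so E_xy = -2.76·(17/131.178) ≈ -0.36.
E_xy < 0: the goods are complements.

-0.36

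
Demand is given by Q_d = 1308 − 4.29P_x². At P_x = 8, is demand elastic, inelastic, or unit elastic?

At P_x = 8, Q_d = 1033.44.
dQ_d/dP_x = −2·4.29·P_x = −68.64.
Point elasticity E = (dQ_d/dP_x)·(P_x/Q_d) = -68.64 × 8/1033.44 ≈ -0.531.
|E| ≈ 0.531 < 1, so demand is inelastic.

inelastic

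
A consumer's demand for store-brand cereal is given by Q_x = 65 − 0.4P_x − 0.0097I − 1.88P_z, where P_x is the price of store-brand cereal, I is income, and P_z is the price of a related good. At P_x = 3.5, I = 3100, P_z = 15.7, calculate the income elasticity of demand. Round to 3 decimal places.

-7.491

At the given point, Q_x = 65 − 0.4(3.5) − 0.0097(3100) − 1.88(15.7) = 65 − 1.4 − 30.07 − 29.516 = 4.014.
∂Q_x/∂I = −0.0097, so E_I = -0.0097·(3100/4.014) ≈ -7.491.
E_I < 0: inferior good.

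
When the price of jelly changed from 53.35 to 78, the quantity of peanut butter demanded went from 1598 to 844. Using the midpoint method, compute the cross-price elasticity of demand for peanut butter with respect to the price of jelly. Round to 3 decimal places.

%ΔQ_x = (844 − 1598)/[(1598+844)/2] = -754/1221 ≈ -0.6175.
%ΔP_y = (78 − 53.35)/[(53.35+78)/2] ≈ 0.3753.
E_xy = -0.6175/0.3753 ≈ -1.645.
E_xy < 0, so peanut butter and jelly are complements.

-1.645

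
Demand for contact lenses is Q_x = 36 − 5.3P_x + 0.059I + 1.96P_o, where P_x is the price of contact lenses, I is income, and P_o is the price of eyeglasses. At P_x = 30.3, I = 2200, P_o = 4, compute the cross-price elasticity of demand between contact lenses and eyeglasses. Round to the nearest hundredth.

0.60

First evaluate Q_x: 36 − 5.3(30.3) + 0.059(2200) + 1.96(4) = 36 − 160.59 + 129.8 + 7.84 = 13.05.
∂Q_x/∂P_o = +1.96, so E_xy = 1.96·(4/13.05) ≈ 0.60.
E_xy > 0: the goods are substitutes.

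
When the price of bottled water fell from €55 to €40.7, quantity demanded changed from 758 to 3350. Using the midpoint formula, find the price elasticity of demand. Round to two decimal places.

-4.22

%Δq = (3350 − 758)/[(758 + 3350)/2] = 2592/2054 ≈ 1.2619.
%ΔP = (40.7 − 55)/[(55 + 40.7)/2] = -14.3/47.85 ≈ -0.2989.
Arc elasticity E = %Δq/%ΔP ≈ 1.2619/-0.2989 ≈ -4.22.
|E| > 1: demand is elastic over this range.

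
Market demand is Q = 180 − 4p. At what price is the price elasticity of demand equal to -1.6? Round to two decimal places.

27.69

Set −bp/(a − bp) = −1.6 ⇒ bp = 1.6(a − bp) ⇒ bp(1+1.6) = 1.6·a.
p = 1.6·180/(4·2.6) ≈ 27.69.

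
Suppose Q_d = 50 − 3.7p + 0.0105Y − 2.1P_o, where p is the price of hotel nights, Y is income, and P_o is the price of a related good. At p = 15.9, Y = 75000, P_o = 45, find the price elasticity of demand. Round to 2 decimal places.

-0.09

Evaluating quantity at (p, Y, P_o) gives Q_d = 50 − 3.7(15.9) + 0.0105(75000) − 2.1(45) = 50 − 58.83 + 787.5 − 94.5 = 684.17.
∂Q_d/∂p = −3.7, so E_p = (−3.7)·(15.9/684.17) ≈ -0.09.
|E_p| < 1: demand is inelastic.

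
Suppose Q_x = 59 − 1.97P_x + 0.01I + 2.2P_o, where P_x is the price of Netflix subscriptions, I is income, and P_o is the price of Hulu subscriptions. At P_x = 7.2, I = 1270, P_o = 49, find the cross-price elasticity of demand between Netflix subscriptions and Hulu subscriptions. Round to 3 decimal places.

0.652

Evaluating quantity at (P_x, I, P_o) gives Q_x = 59 − 1.97(7.2) + 0.01(1270) + 2.2(49) = 59 − 14.184 + 12.7 + 107.8 = 165.316.
∂Q_x/∂P_o = +2.2, so E_xy = 2.2·(49/165.316) ≈ 0.652.
E_xy > 0: the goods are substitutes.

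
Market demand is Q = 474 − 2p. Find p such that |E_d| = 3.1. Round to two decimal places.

179.20

Set −bp/(a − bp) = −3.1 ⇒ bp = 3.1(a − bp) ⇒ bp(1+3.1) = 3.1·a.
p = 3.1·474/(2·4.1) ≈ 179.20.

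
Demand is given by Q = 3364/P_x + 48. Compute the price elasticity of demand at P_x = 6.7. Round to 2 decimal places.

-0.91

At P_x = 6.7, Q = 550.0896.
dQ/dP_x = −3364/P_x² = −74.9387.
Point elasticity E = (dQ/dP_x)·(P_x/Q) = -74.9387 × 6.7/550.0896 ≈ -0.91.
|E| < 1, so demand is inelastic at this price.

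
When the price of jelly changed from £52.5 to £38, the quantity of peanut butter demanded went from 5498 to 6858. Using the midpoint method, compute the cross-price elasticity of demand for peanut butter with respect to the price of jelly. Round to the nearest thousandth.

%ΔQ_x = (6858 − 5498)/[(5498+6858)/2] = 1360/6178 ≈ 0.2201.
%ΔP_y = (38 − 52.5)/[(52.5+38)/2] ≈ -0.3204.
E_xy = 0.2201/-0.3204 ≈ -0.687.
E_xy < 0, so peanut butter and jelly are complements.

-0.687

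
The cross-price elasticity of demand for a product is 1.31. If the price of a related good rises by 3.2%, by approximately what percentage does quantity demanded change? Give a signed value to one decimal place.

%ΔQ ≈ E × %ΔP_y = (1.31) × (3.2%) ≈ 4.2%.

4.2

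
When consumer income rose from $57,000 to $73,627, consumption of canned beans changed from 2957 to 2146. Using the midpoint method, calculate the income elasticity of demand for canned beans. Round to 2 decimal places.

%ΔQ = (2146 − 2957)/[(2957+2146)/2] = -811/2551.5 ≈ -0.3179.
%ΔI = (73,627 − 57,000)/[(57,000+73,627)/2] = 16627/65313.5 ≈ 0.2546.
E_I = %ΔQ/%ΔI ≈ -1.25.
E_I < 0: inferior good.

-1.25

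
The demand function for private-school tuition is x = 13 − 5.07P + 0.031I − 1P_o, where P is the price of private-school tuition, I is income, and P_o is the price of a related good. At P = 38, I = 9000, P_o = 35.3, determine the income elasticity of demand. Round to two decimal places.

4.36

At the given point, x = 13 − 5.07(38) + 0.031(9000) − 1(35.3) = 13 − 192.66 + 279 − 35.3 = 64.04.
∂x/∂I = +0.031, so E_I = 0.031·(9000/64.04) ≈ 4.36.
E_I > 1: normal good (luxury).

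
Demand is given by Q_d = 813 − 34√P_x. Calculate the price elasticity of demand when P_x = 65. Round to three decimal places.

At P_x = 65, Q_d = 538.8832.
dQ_d/dP_x = −34/(2√P_x) = −34/(2·8.0623).
Point elasticity E = (dQ_d/dP_x)·(P_x/Q_d) = -2.1086 × 65/538.8832 ≈ -0.254.
|E| < 1, so demand is inelastic at this price.

-0.254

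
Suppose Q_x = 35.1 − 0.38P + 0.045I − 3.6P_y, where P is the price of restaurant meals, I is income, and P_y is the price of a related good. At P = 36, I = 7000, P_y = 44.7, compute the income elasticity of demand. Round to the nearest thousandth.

1.795

At the given point, Q_x = 35.1 − 0.38(36) + 0.045(7000) − 3.6(44.7) = 35.1 − 13.68 + 315 − 160.92 = 175.5.
∂Q_x/∂I = +0.045, so E_I = 0.045·(7000/175.5) ≈ 1.795.
E_I > 1: normal good (luxury).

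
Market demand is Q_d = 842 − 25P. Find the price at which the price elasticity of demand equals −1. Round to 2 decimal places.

16.84

For linear demand Q_d = a − bP, E = −bP/(a − bP). |E| = 1 ⇒ bP = a − bP ⇒ P = a/(2b).
P = 842/(2·25) = 16.84.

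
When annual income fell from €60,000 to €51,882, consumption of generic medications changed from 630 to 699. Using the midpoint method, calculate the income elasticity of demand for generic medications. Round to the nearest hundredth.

-0.72

%ΔQ = (699 − 630)/[(630+699)/2] = 69/664.5 ≈ 0.1038.
%ΔI = (51,882 − 60,000)/[(60,000+51,882)/2] = -8118/55941 ≈ -0.1451.
E_I = %ΔQ/%ΔI ≈ -0.72.
E_I < 0: inferior good.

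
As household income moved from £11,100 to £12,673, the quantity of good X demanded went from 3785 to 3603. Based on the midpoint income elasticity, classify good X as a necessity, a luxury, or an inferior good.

%ΔQ = (3603 − 3785)/[(3785+3603)/2] = -182/3694 ≈ -0.0493.
%ΔM = (12,673 − 11,100)/[(11,100+12,673)/2] = 1573/11886.5 ≈ 0.1323.
E_I = %ΔQ/%ΔM ≈ -0.372.
E_I < 0: inferior good.

inferior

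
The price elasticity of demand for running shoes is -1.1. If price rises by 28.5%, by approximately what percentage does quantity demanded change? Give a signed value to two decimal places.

-31.35

%ΔQ ≈ E × %ΔP = (-1.1) × (28.5%) = -31.35%.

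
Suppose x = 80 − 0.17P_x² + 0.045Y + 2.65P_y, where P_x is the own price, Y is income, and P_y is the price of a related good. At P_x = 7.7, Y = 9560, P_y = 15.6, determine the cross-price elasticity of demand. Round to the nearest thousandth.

At the given point, x = 80 − 0.17(7.7)² + 0.045(9560) + 2.65(15.6) = 80 − 10.0793 + 430.2 + 41.34 = 541.4607.
∂x/∂P_y = +2.65, so E_xy = 2.65·(15.6/541.4607) ≈ 0.076.
E_xy > 0: the goods are substitutes.

0.076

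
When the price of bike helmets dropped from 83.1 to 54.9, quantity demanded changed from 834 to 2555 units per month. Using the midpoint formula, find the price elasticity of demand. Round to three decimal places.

%ΔQ = (2555 − 834)/[(834 + 2555)/2] = 1721/1694.5 ≈ 1.0156.
%Δp = (54.9 − 83.1)/[(83.1 + 54.9)/2] = -28.2/69 ≈ -0.4087.
Arc elasticity E = %ΔQ/%Δp ≈ 1.0156/-0.4087 ≈ -2.485.
|E| > 1: demand is elastic over this range.

-2.485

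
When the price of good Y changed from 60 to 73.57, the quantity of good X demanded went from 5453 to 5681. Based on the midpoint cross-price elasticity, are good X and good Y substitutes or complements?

substitutes

%ΔQ_x = (5681 − 5453)/[(5453+5681)/2] = 228/5567 ≈ 0.0410.
%ΔP_y = (73.57 − 60)/[(60+73.57)/2] ≈ 0.2032.
E_xy = 0.0410/0.2032 ≈ 0.202.
E_xy > 0, so the goods are substitutes.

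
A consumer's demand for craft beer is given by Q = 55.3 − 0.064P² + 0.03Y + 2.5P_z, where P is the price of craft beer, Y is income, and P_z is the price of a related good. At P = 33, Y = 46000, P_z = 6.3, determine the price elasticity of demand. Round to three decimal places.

Substituting, Q = 55.3 − 0.064(33)² + 0.03(46000) + 2.5(6.3) = 55.3 − 69.696 + 1380 + 15.75 = 1381.354.
∂Q/∂P = −2·0.064·P = -4.224, so E_p = -4.224·(33/1381.354) ≈ -0.101.
|E_p| < 1: demand is inelastic.

-0.101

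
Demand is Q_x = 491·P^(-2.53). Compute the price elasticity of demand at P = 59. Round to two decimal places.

For a Cobb–Douglas (constant-elasticity) form Q_x = A·P^α·…, the elasticity with respect to P equals the exponent α at every point.
Here the exponent on P is -2.53, so the price elasticity of demand is -2.53.

-2.53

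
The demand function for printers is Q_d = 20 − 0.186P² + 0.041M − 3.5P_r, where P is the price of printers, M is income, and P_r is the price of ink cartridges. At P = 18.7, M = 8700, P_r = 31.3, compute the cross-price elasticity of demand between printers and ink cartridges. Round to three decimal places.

-0.542

First evaluate Q_d: 20 − 0.186(18.7)² + 0.041(8700) − 3.5(31.3) = 20 − 65.0423 + 356.7 − 109.55 = 202.1077.
∂Q_d/∂P_r = −3.5, so E_xy = -3.5·(31.3/202.1077) ≈ -0.542.
E_xy < 0: the goods are complements.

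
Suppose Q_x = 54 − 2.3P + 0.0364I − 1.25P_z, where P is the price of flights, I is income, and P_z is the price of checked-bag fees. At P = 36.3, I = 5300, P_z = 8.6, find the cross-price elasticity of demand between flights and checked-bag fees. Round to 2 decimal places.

-0.07

First evaluate Q_x: 54 − 2.3(36.3) + 0.0364(5300) − 1.25(8.6) = 54 − 83.49 + 192.92 − 10.75 = 152.68.
∂Q_x/∂P_z = −1.25, so E_xy = -1.25·(8.6/152.68) ≈ -0.07.
E_xy < 0: the goods are complements.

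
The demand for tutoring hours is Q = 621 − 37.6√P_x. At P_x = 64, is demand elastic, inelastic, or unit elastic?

At P_x = 64, Q = 320.2.
dQ/dP_x = −37.6/(2√P_x) = −37.6/(2·8).
Point elasticity E = (dQ/dP_x)·(P_x/Q) = -2.35 × 64/320.2 ≈ -0.470.
|E| ≈ 0.470 < 1, so demand is inelastic.

inelastic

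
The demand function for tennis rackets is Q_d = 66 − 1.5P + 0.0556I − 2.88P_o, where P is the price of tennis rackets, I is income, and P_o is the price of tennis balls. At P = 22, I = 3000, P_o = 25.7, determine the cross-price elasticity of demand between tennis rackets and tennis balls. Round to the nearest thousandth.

Substituting, Q_d = 66 − 1.5(22) + 0.0556(3000) − 2.88(25.7) = 66 − 33 + 166.8 − 74.016 = 125.784.
∂Q_d/∂P_o = −2.88, so E_xy = -2.88·(25.7/125.784) ≈ -0.588.
E_xy < 0: the goods are complements.

-0.588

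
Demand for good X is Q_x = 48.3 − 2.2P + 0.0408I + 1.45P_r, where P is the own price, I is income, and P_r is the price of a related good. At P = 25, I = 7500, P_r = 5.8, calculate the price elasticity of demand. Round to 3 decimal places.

First evaluate Q_x: 48.3 − 2.2(25) + 0.0408(7500) + 1.45(5.8) = 48.3 − 55 + 306 + 8.41 = 307.71.
∂Q_x/∂P = −2.2, so E_p = (−2.2)·(25/307.71) ≈ -0.179.
|E_p| < 1: demand is inelastic.

-0.179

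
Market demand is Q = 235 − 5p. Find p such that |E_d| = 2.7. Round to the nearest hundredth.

Set −bp/(a − bp) = −2.7 ⇒ bp = 2.7(a − bp) ⇒ bp(1+2.7) = 2.7·a.
p = 2.7·235/(5·3.7) ≈ 34.30.

34.30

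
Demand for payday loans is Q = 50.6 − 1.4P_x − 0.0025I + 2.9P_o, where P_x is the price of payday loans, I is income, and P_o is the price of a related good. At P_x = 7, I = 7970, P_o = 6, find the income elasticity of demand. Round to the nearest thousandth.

Substituting, Q = 50.6 − 1.4(7) − 0.0025(7970) + 2.9(6) = 50.6 − 9.8 − 19.925 + 17.4 = 38.275.
∂Q/∂I = −0.0025, so E_I = -0.0025·(7970/38.275) ≈ -0.521.
E_I < 0: inferior good.

-0.521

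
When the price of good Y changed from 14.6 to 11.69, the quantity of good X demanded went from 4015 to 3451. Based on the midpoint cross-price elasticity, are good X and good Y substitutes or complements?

substitutes

%ΔQ_x = (3451 − 4015)/[(4015+3451)/2] = -564/3733 ≈ -0.1511.
%ΔP_y = (11.69 − 14.6)/[(14.6+11.69)/2] ≈ -0.2214.
E_xy = -0.1511/-0.2214 ≈ 0.682.
E_xy > 0, so the goods are substitutes.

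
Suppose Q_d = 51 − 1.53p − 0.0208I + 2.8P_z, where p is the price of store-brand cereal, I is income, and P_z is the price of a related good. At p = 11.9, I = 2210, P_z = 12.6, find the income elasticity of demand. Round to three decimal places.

-2.080

Substituting, Q_d = 51 − 1.53(11.9) − 0.0208(2210) + 2.8(12.6) = 51 − 18.207 − 45.968 + 35.28 = 22.105.
∂Q_d/∂I = −0.0208, so E_I = -0.0208·(2210/22.105) ≈ -2.080.
E_I < 0: inferior good.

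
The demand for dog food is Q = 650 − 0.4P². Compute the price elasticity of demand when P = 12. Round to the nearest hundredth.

At P = 12, Q = 592.4.
dQ/dP = −2·0.4·P = −9.6.
Point elasticity E = (dQ/dP)·(P/Q) = -9.6 × 12/592.4 ≈ -0.19.
|E| < 1, so demand is inelastic at this price.

-0.19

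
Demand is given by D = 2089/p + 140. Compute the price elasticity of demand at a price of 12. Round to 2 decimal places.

-0.55

At p = 12, D = 314.0833.
dD/dp = −2089/p² = −14.5069.
Point elasticity E = (dD/dp)·(p/D) = -14.5069 × 12/314.0833 ≈ -0.55.
|E| < 1, so demand is inelastic at this price.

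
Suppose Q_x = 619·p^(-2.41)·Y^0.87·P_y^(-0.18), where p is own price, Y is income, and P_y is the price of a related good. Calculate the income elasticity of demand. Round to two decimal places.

0.87

For a Cobb–Douglas (constant-elasticity) form Q_x = A·Y^α·…, the elasticity with respect to Y equals the exponent α at every point.
Here the exponent on Y is 0.87, so the income elasticity of demand is 0.87.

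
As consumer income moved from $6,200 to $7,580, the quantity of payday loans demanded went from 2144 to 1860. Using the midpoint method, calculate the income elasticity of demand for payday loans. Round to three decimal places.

%ΔQ = (1860 − 2144)/[(2144+1860)/2] = -284/2002 ≈ -0.1419.
%ΔI = (7,580 − 6,200)/[(6,200+7,580)/2] = 1380/6890 ≈ 0.2003.
E_I = %ΔQ/%ΔI ≈ -0.708.
E_I < 0: inferior good.

-0.708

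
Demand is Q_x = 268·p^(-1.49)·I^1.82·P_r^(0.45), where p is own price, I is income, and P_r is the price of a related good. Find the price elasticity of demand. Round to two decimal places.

-1.49

For a Cobb–Douglas (constant-elasticity) form Q_x = A·p^α·…, the elasticity with respect to p equals the exponent α at every point.
Here the exponent on p is -1.49, so the price elasticity of demand is -1.49.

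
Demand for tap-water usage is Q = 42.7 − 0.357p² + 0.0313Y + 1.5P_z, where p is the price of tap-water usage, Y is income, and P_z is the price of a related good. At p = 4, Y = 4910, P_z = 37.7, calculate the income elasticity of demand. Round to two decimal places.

0.62

At the given point, Q = 42.7 − 0.357(4)² + 0.0313(4910) + 1.5(37.7) = 42.7 − 5.712 + 153.683 + 56.55 = 247.221.
∂Q/∂Y = +0.0313, so E_I = 0.0313·(4910/247.221) ≈ 0.62.
E_I ∈ (0,1): normal good (necessity).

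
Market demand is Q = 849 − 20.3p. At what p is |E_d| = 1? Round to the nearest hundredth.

20.91

For linear demand Q = a − bp, E = −bp/(a − bp). |E| = 1 ⇒ bp = a − bp ⇒ p = a/(2b).
p = 849/(2·20.3) ≈ 20.91.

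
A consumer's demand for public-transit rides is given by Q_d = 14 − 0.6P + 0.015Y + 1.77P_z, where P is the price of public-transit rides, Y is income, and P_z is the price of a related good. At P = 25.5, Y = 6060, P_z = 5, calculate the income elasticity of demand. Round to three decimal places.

0.923

Evaluating quantity at (P, Y, P_z) gives Q_d = 14 − 0.6(25.5) + 0.015(6060) + 1.77(5) = 14 − 15.3 + 90.9 + 8.85 = 98.45.
∂Q_d/∂Y = +0.015, so E_I = 0.015·(6060/98.45) ≈ 0.923.
E_I ∈ (0,1): normal good (necessity).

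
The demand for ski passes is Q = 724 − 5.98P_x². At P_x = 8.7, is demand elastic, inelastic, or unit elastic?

At P_x = 8.7, Q = 271.3738.
dQ/dP_x = −2·5.98·P_x = −104.052.
Point elasticity E = (dQ/dP_x)·(P_x/Q) = -104.052 × 8.7/271.3738 ≈ -3.336.
|E| ≈ 3.336 > 1, so demand is elastic.

elastic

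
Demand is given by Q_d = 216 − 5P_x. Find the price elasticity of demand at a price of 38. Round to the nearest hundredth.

At P_x = 38, Q_d = 26.
dQ_d/dP_x = −5.
Point elasticity E = (dQ_d/dP_x)·(P_x/Q_d) = -5 × 38/26 ≈ -7.31.
|E| > 1, so demand is elastic at this price.

-7.31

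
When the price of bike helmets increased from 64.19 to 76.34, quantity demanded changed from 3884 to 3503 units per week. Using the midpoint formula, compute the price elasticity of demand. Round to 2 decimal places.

%Δq = (3503 − 3884)/[(3884 + 3503)/2] = -381/3693.5 ≈ -0.1032.
%Δp = (76.34 − 64.19)/[(64.19 + 76.34)/2] = 12.15/70.265 ≈ 0.1729.
Arc elasticity E = %Δq/%Δp ≈ -0.1032/0.1729 ≈ -0.60.
|E| < 1: demand is inelastic over this range.

-0.60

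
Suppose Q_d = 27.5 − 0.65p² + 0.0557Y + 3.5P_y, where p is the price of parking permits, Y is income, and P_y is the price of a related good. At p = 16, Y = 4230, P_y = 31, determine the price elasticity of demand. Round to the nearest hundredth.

-1.62

Evaluating quantity at (p, Y, P_y) gives Q_d = 27.5 − 0.65(16)² + 0.0557(4230) + 3.5(31) = 27.5 − 166.4 + 235.611 + 108.5 = 205.211.
∂Q_d/∂p = −2·0.65·p = -20.8, so E_p = -20.8·(16/205.211) ≈ -1.62.
|E_p| > 1: demand is elastic.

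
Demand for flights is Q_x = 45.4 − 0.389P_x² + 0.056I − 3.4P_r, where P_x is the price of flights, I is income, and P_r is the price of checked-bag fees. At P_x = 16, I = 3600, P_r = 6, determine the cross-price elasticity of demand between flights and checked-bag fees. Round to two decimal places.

-0.16

Evaluating quantity at (P_x, I, P_r) gives Q_x = 45.4 − 0.389(16)² + 0.056(3600) − 3.4(6) = 45.4 − 99.584 + 201.6 − 20.4 = 127.016.
∂Q_x/∂P_r = −3.4, so E_xy = -3.4·(6/127.016) ≈ -0.16.
E_xy < 0: the goods are complements.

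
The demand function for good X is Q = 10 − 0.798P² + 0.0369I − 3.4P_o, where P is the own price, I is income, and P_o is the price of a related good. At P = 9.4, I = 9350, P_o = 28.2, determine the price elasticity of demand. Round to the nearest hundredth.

At the given point, Q = 10 − 0.798(9.4)² + 0.0369(9350) − 3.4(28.2) = 10 − 70.5113 + 345.015 − 95.88 = 188.6237.
∂Q/∂P = −2·0.798·P = -15.0024, so E_p = -15.0024·(9.4/188.6237) ≈ -0.75.
|E_p| < 1: demand is inelastic.

-0.75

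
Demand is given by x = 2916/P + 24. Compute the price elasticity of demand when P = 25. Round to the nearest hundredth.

At P = 25, x = 140.64.
dx/dP = −2916/P² = −4.6656.
Point elasticity E = (dx/dP)·(P/x) = -4.6656 × 25/140.64 ≈ -0.83.
|E| < 1, so demand is inelastic at this price.

-0.83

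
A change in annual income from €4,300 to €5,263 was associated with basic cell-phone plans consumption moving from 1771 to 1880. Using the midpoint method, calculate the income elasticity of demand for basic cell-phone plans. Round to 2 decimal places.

%ΔQ = (1880 − 1771)/[(1771+1880)/2] = 109/1825.5 ≈ 0.0597.
%ΔM = (5,263 − 4,300)/[(4,300+5,263)/2] = 963/4781.5 ≈ 0.2014.
E_I = %ΔQ/%ΔM ≈ 0.30.
E_I ∈ (0,1): normal good (necessity).

0.30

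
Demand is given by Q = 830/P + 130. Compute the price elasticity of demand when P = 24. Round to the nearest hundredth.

At P = 24, Q = 164.5833.
dQ/dP = −830/P² = −1.441.
Point elasticity E = (dQ/dP)·(P/Q) = -1.441 × 24/164.5833 ≈ -0.21.
|E| < 1, so demand is inelastic at this price.

-0.21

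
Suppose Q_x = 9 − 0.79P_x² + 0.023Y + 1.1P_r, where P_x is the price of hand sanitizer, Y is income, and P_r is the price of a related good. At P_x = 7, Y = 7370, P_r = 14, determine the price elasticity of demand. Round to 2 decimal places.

Substituting, Q_x = 9 − 0.79(7)² + 0.023(7370) + 1.1(14) = 9 − 38.71 + 169.51 + 15.4 = 155.2.
∂Q_x/∂P_x = −2·0.79·P_x = -11.06, so E_p = -11.06·(7/155.2) ≈ -0.50.
|E_p| < 1: demand is inelastic.

-0.50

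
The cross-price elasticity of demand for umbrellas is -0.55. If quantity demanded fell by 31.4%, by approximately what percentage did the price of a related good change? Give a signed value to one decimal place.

57.1

%ΔQ ≈ E × %ΔP_y ⇒ %ΔP_y = %ΔQ / E = (-31.4%)/(-0.55) ≈ 57.1%.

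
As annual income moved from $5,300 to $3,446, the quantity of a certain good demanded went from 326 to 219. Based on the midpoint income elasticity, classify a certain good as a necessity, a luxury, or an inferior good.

%ΔQ = (219 − 326)/[(326+219)/2] = -107/272.5 ≈ -0.3927.
%ΔI = (3,446 − 5,300)/[(5,300+3,446)/2] = -1854/4373 ≈ -0.4240.
E_I = %ΔQ/%ΔI ≈ 0.926.
E_I ∈ (0,1): normal good (necessity).

necessity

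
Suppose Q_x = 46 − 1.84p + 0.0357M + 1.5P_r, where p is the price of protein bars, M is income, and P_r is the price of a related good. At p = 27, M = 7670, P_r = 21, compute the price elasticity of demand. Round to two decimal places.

-0.16

Substituting, Q_x = 46 − 1.84(27) + 0.0357(7670) + 1.5(21) = 46 − 49.68 + 273.819 + 31.5 = 301.639.
∂Q_x/∂p = −1.84, so E_p = (−1.84)·(27/301.639) ≈ -0.16.
|E_p| < 1: demand is inelastic.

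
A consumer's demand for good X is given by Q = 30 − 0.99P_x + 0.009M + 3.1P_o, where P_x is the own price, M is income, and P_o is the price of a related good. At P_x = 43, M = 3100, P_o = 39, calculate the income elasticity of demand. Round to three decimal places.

0.205

Substituting, Q = 30 − 0.99(43) + 0.009(3100) + 3.1(39) = 30 − 42.57 + 27.9 + 120.9 = 136.23.
∂Q/∂M = +0.009, so E_I = 0.009·(3100/136.23) ≈ 0.205.
E_I ∈ (0,1): normal good (necessity).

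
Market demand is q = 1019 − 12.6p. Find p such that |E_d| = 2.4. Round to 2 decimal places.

Set −bp/(a − bp) = −2.4 ⇒ bp = 2.4(a − bp) ⇒ bp(1+2.4) = 2.4·a.
p = 2.4·1019/(12.6·3.4) ≈ 57.09.

57.09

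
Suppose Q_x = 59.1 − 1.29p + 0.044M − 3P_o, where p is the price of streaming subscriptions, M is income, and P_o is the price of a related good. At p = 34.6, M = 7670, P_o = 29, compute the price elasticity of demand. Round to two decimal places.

-0.17

Evaluating quantity at (p, M, P_o) gives Q_x = 59.1 − 1.29(34.6) + 0.044(7670) − 3(29) = 59.1 − 44.634 + 337.48 − 87 = 264.946.
∂Q_x/∂p = −1.29, so E_p = (−1.29)·(34.6/264.946) ≈ -0.17.
|E_p| < 1: demand is inelastic.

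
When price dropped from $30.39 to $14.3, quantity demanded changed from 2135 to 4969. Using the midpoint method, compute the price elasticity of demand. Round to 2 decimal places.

-1.11

%ΔQ = (4969 − 2135)/[(2135 + 4969)/2] = 2834/3552 ≈ 0.7979.
%ΔP = (14.3 − 30.39)/[(30.39 + 14.3)/2] = -16.09/22.345 ≈ -0.7201.
Arc elasticity E = %ΔQ/%ΔP ≈ 0.7979/-0.7201 ≈ -1.11.
|E| > 1: demand is elastic over this range.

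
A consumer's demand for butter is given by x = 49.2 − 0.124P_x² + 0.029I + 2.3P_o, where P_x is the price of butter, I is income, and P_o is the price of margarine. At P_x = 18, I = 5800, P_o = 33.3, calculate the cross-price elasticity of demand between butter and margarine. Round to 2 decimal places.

0.30

At the given point, x = 49.2 − 0.124(18)² + 0.029(5800) + 2.3(33.3) = 49.2 − 40.176 + 168.2 + 76.59 = 253.814.
∂x/∂P_o = +2.3, so E_xy = 2.3·(33.3/253.814) ≈ 0.30.
E_xy > 0: the goods are substitutes.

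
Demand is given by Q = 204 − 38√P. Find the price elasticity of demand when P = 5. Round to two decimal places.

-0.36

At P = 5, Q = 119.0294.
dQ/dP = −38/(2√P) = −38/(2·2.2361).
Point elasticity E = (dQ/dP)·(P/Q) = -8.4971 × 5/119.0294 ≈ -0.36.
|E| < 1, so demand is inelastic at this price.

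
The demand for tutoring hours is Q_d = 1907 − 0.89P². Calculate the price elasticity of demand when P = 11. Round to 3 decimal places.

-0.120

At P = 11, Q_d = 1799.31.
dQ_d/dP = −2·0.89·P = −19.58.
Point elasticity E = (dQ_d/dP)·(P/Q_d) = -19.58 × 11/1799.31 ≈ -0.120.
|E| < 1, so demand is inelastic at this price.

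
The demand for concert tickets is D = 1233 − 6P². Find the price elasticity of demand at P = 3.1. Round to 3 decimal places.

At P = 3.1, D = 1175.34.
dD/dP = −2·6·P = −37.2.
Point elasticity E = (dD/dP)·(P/D) = -37.2 × 3.1/1175.34 ≈ -0.098.
|E| < 1, so demand is inelastic at this price.

-0.098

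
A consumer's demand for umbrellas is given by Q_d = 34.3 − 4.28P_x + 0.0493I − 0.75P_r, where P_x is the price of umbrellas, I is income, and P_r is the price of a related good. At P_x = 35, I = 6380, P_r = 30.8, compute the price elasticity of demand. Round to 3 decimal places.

-0.851

Q_d = 34.3 − 4.28(35) + 0.0493(6380) − 0.75(30.8) = 34.3 − 149.8 + 314.534 − 23.1 = 175.934.
∂Q_d/∂P_x = −4.28, so E_p = (−4.28)·(35/175.934) ≈ -0.851.
|E_p| < 1: demand is inelastic.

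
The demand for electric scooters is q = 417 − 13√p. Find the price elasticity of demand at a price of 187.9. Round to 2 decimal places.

-0.37

At p = 187.9, q = 238.8004.
dq/dp = −13/(2√p) = −13/(2·13.7077).
Point elasticity E = (dq/dp)·(p/q) = -0.4742 × 187.9/238.8004 ≈ -0.37.
|E| < 1, so demand is inelastic at this price.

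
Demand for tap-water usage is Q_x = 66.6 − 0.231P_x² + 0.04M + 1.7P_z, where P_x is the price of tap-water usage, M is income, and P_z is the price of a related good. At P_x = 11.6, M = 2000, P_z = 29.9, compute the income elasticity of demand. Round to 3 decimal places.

Q_x = 66.6 − 0.231(11.6)² + 0.04(2000) + 1.7(29.9) = 66.6 − 31.0834 + 80 + 50.83 = 166.3466.
∂Q_x/∂M = +0.04, so E_I = 0.04·(2000/166.3466) ≈ 0.481.
E_I ∈ (0,1): normal good (necessity).

0.481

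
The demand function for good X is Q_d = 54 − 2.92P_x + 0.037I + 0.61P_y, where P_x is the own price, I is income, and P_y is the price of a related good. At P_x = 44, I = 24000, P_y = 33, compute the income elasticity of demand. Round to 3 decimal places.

First evaluate Q_d: 54 − 2.92(44) + 0.037(24000) + 0.61(33) = 54 − 128.48 + 888 + 20.13 = 833.65.
∂Q_d/∂I = +0.037, so E_I = 0.037·(24000/833.65) ≈ 1.065.
E_I > 1: normal good (luxury).

1.065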